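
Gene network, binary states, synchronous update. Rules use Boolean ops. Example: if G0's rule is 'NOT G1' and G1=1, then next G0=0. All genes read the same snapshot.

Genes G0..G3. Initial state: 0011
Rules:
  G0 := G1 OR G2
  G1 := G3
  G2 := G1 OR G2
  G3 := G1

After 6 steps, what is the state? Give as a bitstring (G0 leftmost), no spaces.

Step 1: G0=G1|G2=0|1=1 G1=G3=1 G2=G1|G2=0|1=1 G3=G1=0 -> 1110
Step 2: G0=G1|G2=1|1=1 G1=G3=0 G2=G1|G2=1|1=1 G3=G1=1 -> 1011
Step 3: G0=G1|G2=0|1=1 G1=G3=1 G2=G1|G2=0|1=1 G3=G1=0 -> 1110
Step 4: G0=G1|G2=1|1=1 G1=G3=0 G2=G1|G2=1|1=1 G3=G1=1 -> 1011
Step 5: G0=G1|G2=0|1=1 G1=G3=1 G2=G1|G2=0|1=1 G3=G1=0 -> 1110
Step 6: G0=G1|G2=1|1=1 G1=G3=0 G2=G1|G2=1|1=1 G3=G1=1 -> 1011

1011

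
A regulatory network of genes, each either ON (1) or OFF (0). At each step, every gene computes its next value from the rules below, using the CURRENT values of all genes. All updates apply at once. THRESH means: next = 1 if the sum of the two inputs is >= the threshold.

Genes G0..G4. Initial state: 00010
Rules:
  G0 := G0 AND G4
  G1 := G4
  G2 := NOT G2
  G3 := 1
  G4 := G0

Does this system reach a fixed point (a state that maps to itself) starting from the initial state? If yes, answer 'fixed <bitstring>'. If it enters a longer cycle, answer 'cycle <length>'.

Step 0: 00010
Step 1: G0=G0&G4=0&0=0 G1=G4=0 G2=NOT G2=NOT 0=1 G3=1(const) G4=G0=0 -> 00110
Step 2: G0=G0&G4=0&0=0 G1=G4=0 G2=NOT G2=NOT 1=0 G3=1(const) G4=G0=0 -> 00010
Cycle of length 2 starting at step 0 -> no fixed point

Answer: cycle 2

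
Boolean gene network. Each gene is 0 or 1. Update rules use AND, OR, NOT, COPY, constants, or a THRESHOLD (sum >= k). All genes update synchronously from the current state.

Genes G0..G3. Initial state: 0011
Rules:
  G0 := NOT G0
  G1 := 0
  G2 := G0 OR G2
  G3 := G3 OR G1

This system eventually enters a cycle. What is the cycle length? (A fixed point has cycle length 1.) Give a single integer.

Step 0: 0011
Step 1: G0=NOT G0=NOT 0=1 G1=0(const) G2=G0|G2=0|1=1 G3=G3|G1=1|0=1 -> 1011
Step 2: G0=NOT G0=NOT 1=0 G1=0(const) G2=G0|G2=1|1=1 G3=G3|G1=1|0=1 -> 0011
State from step 2 equals state from step 0 -> cycle length 2

Answer: 2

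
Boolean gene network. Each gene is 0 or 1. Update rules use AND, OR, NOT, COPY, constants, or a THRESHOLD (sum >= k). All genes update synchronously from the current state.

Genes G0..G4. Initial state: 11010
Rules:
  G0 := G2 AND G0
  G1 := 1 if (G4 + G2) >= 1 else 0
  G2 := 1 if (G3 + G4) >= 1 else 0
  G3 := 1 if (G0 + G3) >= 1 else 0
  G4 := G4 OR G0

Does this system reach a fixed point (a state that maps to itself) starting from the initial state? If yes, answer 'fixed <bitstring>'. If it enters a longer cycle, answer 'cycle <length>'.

Answer: fixed 01111

Derivation:
Step 0: 11010
Step 1: G0=G2&G0=0&1=0 G1=(0+0>=1)=0 G2=(1+0>=1)=1 G3=(1+1>=1)=1 G4=G4|G0=0|1=1 -> 00111
Step 2: G0=G2&G0=1&0=0 G1=(1+1>=1)=1 G2=(1+1>=1)=1 G3=(0+1>=1)=1 G4=G4|G0=1|0=1 -> 01111
Step 3: G0=G2&G0=1&0=0 G1=(1+1>=1)=1 G2=(1+1>=1)=1 G3=(0+1>=1)=1 G4=G4|G0=1|0=1 -> 01111
Fixed point reached at step 2: 01111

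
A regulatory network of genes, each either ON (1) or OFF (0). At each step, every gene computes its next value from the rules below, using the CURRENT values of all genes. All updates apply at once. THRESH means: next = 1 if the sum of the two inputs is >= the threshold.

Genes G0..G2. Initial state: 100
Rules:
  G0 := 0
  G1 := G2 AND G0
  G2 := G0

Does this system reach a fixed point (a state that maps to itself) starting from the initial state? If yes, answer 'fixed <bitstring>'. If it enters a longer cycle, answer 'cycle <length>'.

Step 0: 100
Step 1: G0=0(const) G1=G2&G0=0&1=0 G2=G0=1 -> 001
Step 2: G0=0(const) G1=G2&G0=1&0=0 G2=G0=0 -> 000
Step 3: G0=0(const) G1=G2&G0=0&0=0 G2=G0=0 -> 000
Fixed point reached at step 2: 000

Answer: fixed 000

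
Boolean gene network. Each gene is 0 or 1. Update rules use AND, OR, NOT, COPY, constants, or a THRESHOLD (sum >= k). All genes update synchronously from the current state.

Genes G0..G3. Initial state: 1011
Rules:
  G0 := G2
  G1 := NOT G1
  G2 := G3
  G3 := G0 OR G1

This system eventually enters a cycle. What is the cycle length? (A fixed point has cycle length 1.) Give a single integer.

Answer: 2

Derivation:
Step 0: 1011
Step 1: G0=G2=1 G1=NOT G1=NOT 0=1 G2=G3=1 G3=G0|G1=1|0=1 -> 1111
Step 2: G0=G2=1 G1=NOT G1=NOT 1=0 G2=G3=1 G3=G0|G1=1|1=1 -> 1011
State from step 2 equals state from step 0 -> cycle length 2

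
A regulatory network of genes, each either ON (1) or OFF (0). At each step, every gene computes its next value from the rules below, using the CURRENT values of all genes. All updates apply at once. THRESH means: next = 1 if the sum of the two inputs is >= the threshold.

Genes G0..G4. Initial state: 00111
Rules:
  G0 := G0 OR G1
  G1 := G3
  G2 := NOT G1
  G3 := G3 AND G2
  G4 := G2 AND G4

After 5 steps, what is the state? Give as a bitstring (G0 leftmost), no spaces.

Step 1: G0=G0|G1=0|0=0 G1=G3=1 G2=NOT G1=NOT 0=1 G3=G3&G2=1&1=1 G4=G2&G4=1&1=1 -> 01111
Step 2: G0=G0|G1=0|1=1 G1=G3=1 G2=NOT G1=NOT 1=0 G3=G3&G2=1&1=1 G4=G2&G4=1&1=1 -> 11011
Step 3: G0=G0|G1=1|1=1 G1=G3=1 G2=NOT G1=NOT 1=0 G3=G3&G2=1&0=0 G4=G2&G4=0&1=0 -> 11000
Step 4: G0=G0|G1=1|1=1 G1=G3=0 G2=NOT G1=NOT 1=0 G3=G3&G2=0&0=0 G4=G2&G4=0&0=0 -> 10000
Step 5: G0=G0|G1=1|0=1 G1=G3=0 G2=NOT G1=NOT 0=1 G3=G3&G2=0&0=0 G4=G2&G4=0&0=0 -> 10100

10100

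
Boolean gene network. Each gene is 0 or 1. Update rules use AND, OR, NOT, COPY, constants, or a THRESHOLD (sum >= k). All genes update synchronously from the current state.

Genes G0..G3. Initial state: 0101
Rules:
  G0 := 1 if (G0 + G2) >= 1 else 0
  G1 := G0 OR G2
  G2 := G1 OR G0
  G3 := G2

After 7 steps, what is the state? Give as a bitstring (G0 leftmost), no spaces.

Step 1: G0=(0+0>=1)=0 G1=G0|G2=0|0=0 G2=G1|G0=1|0=1 G3=G2=0 -> 0010
Step 2: G0=(0+1>=1)=1 G1=G0|G2=0|1=1 G2=G1|G0=0|0=0 G3=G2=1 -> 1101
Step 3: G0=(1+0>=1)=1 G1=G0|G2=1|0=1 G2=G1|G0=1|1=1 G3=G2=0 -> 1110
Step 4: G0=(1+1>=1)=1 G1=G0|G2=1|1=1 G2=G1|G0=1|1=1 G3=G2=1 -> 1111
Step 5: G0=(1+1>=1)=1 G1=G0|G2=1|1=1 G2=G1|G0=1|1=1 G3=G2=1 -> 1111
Step 6: G0=(1+1>=1)=1 G1=G0|G2=1|1=1 G2=G1|G0=1|1=1 G3=G2=1 -> 1111
Step 7: G0=(1+1>=1)=1 G1=G0|G2=1|1=1 G2=G1|G0=1|1=1 G3=G2=1 -> 1111

1111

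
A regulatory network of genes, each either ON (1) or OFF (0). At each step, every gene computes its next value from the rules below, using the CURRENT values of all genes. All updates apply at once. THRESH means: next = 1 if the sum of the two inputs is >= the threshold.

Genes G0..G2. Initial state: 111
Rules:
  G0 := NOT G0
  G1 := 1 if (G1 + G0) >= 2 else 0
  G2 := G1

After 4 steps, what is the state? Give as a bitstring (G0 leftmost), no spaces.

Step 1: G0=NOT G0=NOT 1=0 G1=(1+1>=2)=1 G2=G1=1 -> 011
Step 2: G0=NOT G0=NOT 0=1 G1=(1+0>=2)=0 G2=G1=1 -> 101
Step 3: G0=NOT G0=NOT 1=0 G1=(0+1>=2)=0 G2=G1=0 -> 000
Step 4: G0=NOT G0=NOT 0=1 G1=(0+0>=2)=0 G2=G1=0 -> 100

100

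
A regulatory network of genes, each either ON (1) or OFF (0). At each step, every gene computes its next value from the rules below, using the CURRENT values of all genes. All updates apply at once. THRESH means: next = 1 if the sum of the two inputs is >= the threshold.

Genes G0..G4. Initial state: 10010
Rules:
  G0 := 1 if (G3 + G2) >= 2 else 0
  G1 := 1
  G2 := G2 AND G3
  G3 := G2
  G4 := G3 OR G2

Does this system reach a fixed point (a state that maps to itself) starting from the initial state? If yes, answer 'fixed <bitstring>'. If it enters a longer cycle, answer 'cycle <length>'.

Step 0: 10010
Step 1: G0=(1+0>=2)=0 G1=1(const) G2=G2&G3=0&1=0 G3=G2=0 G4=G3|G2=1|0=1 -> 01001
Step 2: G0=(0+0>=2)=0 G1=1(const) G2=G2&G3=0&0=0 G3=G2=0 G4=G3|G2=0|0=0 -> 01000
Step 3: G0=(0+0>=2)=0 G1=1(const) G2=G2&G3=0&0=0 G3=G2=0 G4=G3|G2=0|0=0 -> 01000
Fixed point reached at step 2: 01000

Answer: fixed 01000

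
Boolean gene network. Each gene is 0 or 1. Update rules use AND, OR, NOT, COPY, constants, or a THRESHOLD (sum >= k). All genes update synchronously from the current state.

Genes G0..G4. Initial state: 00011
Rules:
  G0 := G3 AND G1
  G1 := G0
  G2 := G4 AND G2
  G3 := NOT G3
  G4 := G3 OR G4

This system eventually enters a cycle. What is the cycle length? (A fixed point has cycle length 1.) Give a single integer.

Answer: 2

Derivation:
Step 0: 00011
Step 1: G0=G3&G1=1&0=0 G1=G0=0 G2=G4&G2=1&0=0 G3=NOT G3=NOT 1=0 G4=G3|G4=1|1=1 -> 00001
Step 2: G0=G3&G1=0&0=0 G1=G0=0 G2=G4&G2=1&0=0 G3=NOT G3=NOT 0=1 G4=G3|G4=0|1=1 -> 00011
State from step 2 equals state from step 0 -> cycle length 2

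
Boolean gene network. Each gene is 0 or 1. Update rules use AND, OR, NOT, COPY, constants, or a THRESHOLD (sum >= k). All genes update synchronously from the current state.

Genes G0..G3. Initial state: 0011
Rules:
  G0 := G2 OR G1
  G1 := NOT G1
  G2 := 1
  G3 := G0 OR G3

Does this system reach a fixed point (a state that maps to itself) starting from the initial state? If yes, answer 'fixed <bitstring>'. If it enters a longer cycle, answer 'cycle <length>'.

Step 0: 0011
Step 1: G0=G2|G1=1|0=1 G1=NOT G1=NOT 0=1 G2=1(const) G3=G0|G3=0|1=1 -> 1111
Step 2: G0=G2|G1=1|1=1 G1=NOT G1=NOT 1=0 G2=1(const) G3=G0|G3=1|1=1 -> 1011
Step 3: G0=G2|G1=1|0=1 G1=NOT G1=NOT 0=1 G2=1(const) G3=G0|G3=1|1=1 -> 1111
Cycle of length 2 starting at step 1 -> no fixed point

Answer: cycle 2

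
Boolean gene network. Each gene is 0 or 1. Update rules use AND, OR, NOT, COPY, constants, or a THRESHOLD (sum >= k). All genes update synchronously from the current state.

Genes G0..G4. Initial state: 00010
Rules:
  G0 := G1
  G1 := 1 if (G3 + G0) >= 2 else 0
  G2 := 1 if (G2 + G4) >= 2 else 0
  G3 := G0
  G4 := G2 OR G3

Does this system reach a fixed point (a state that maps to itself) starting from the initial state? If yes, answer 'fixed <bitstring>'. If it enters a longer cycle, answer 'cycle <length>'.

Answer: fixed 00000

Derivation:
Step 0: 00010
Step 1: G0=G1=0 G1=(1+0>=2)=0 G2=(0+0>=2)=0 G3=G0=0 G4=G2|G3=0|1=1 -> 00001
Step 2: G0=G1=0 G1=(0+0>=2)=0 G2=(0+1>=2)=0 G3=G0=0 G4=G2|G3=0|0=0 -> 00000
Step 3: G0=G1=0 G1=(0+0>=2)=0 G2=(0+0>=2)=0 G3=G0=0 G4=G2|G3=0|0=0 -> 00000
Fixed point reached at step 2: 00000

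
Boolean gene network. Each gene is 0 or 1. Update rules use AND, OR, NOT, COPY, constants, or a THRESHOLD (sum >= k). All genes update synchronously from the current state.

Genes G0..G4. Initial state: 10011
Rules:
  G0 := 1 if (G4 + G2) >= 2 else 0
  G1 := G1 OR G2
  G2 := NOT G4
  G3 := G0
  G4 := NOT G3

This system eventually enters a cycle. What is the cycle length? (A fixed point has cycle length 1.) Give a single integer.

Step 0: 10011
Step 1: G0=(1+0>=2)=0 G1=G1|G2=0|0=0 G2=NOT G4=NOT 1=0 G3=G0=1 G4=NOT G3=NOT 1=0 -> 00010
Step 2: G0=(0+0>=2)=0 G1=G1|G2=0|0=0 G2=NOT G4=NOT 0=1 G3=G0=0 G4=NOT G3=NOT 1=0 -> 00100
Step 3: G0=(0+1>=2)=0 G1=G1|G2=0|1=1 G2=NOT G4=NOT 0=1 G3=G0=0 G4=NOT G3=NOT 0=1 -> 01101
Step 4: G0=(1+1>=2)=1 G1=G1|G2=1|1=1 G2=NOT G4=NOT 1=0 G3=G0=0 G4=NOT G3=NOT 0=1 -> 11001
Step 5: G0=(1+0>=2)=0 G1=G1|G2=1|0=1 G2=NOT G4=NOT 1=0 G3=G0=1 G4=NOT G3=NOT 0=1 -> 01011
Step 6: G0=(1+0>=2)=0 G1=G1|G2=1|0=1 G2=NOT G4=NOT 1=0 G3=G0=0 G4=NOT G3=NOT 1=0 -> 01000
Step 7: G0=(0+0>=2)=0 G1=G1|G2=1|0=1 G2=NOT G4=NOT 0=1 G3=G0=0 G4=NOT G3=NOT 0=1 -> 01101
State from step 7 equals state from step 3 -> cycle length 4

Answer: 4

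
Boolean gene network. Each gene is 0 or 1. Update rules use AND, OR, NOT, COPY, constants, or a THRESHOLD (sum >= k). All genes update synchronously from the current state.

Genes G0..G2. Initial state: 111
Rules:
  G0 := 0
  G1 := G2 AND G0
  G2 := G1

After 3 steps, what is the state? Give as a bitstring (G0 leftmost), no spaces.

Step 1: G0=0(const) G1=G2&G0=1&1=1 G2=G1=1 -> 011
Step 2: G0=0(const) G1=G2&G0=1&0=0 G2=G1=1 -> 001
Step 3: G0=0(const) G1=G2&G0=1&0=0 G2=G1=0 -> 000

000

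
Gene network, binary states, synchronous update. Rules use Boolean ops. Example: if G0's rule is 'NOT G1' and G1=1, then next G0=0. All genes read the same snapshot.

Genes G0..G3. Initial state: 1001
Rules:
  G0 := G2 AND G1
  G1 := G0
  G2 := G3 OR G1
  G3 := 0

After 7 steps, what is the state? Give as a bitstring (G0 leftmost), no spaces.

Step 1: G0=G2&G1=0&0=0 G1=G0=1 G2=G3|G1=1|0=1 G3=0(const) -> 0110
Step 2: G0=G2&G1=1&1=1 G1=G0=0 G2=G3|G1=0|1=1 G3=0(const) -> 1010
Step 3: G0=G2&G1=1&0=0 G1=G0=1 G2=G3|G1=0|0=0 G3=0(const) -> 0100
Step 4: G0=G2&G1=0&1=0 G1=G0=0 G2=G3|G1=0|1=1 G3=0(const) -> 0010
Step 5: G0=G2&G1=1&0=0 G1=G0=0 G2=G3|G1=0|0=0 G3=0(const) -> 0000
Step 6: G0=G2&G1=0&0=0 G1=G0=0 G2=G3|G1=0|0=0 G3=0(const) -> 0000
Step 7: G0=G2&G1=0&0=0 G1=G0=0 G2=G3|G1=0|0=0 G3=0(const) -> 0000

0000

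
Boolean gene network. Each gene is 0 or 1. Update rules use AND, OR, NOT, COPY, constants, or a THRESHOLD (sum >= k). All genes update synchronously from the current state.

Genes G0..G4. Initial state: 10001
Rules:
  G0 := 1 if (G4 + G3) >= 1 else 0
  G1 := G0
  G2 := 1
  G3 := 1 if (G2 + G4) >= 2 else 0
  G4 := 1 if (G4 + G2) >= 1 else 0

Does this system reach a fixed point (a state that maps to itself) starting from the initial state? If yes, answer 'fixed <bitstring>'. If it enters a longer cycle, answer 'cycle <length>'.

Step 0: 10001
Step 1: G0=(1+0>=1)=1 G1=G0=1 G2=1(const) G3=(0+1>=2)=0 G4=(1+0>=1)=1 -> 11101
Step 2: G0=(1+0>=1)=1 G1=G0=1 G2=1(const) G3=(1+1>=2)=1 G4=(1+1>=1)=1 -> 11111
Step 3: G0=(1+1>=1)=1 G1=G0=1 G2=1(const) G3=(1+1>=2)=1 G4=(1+1>=1)=1 -> 11111
Fixed point reached at step 2: 11111

Answer: fixed 11111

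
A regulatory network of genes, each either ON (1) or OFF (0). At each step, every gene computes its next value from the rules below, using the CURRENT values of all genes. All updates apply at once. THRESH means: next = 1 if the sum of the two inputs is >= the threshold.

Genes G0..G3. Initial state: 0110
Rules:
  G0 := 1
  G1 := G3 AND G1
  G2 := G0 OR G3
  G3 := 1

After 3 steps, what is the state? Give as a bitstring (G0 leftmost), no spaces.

Step 1: G0=1(const) G1=G3&G1=0&1=0 G2=G0|G3=0|0=0 G3=1(const) -> 1001
Step 2: G0=1(const) G1=G3&G1=1&0=0 G2=G0|G3=1|1=1 G3=1(const) -> 1011
Step 3: G0=1(const) G1=G3&G1=1&0=0 G2=G0|G3=1|1=1 G3=1(const) -> 1011

1011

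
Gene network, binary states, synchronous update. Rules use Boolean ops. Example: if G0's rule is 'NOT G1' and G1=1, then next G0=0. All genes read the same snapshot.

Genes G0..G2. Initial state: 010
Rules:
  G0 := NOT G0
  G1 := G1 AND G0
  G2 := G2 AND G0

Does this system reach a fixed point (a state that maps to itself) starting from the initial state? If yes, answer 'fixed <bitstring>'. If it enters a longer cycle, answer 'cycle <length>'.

Answer: cycle 2

Derivation:
Step 0: 010
Step 1: G0=NOT G0=NOT 0=1 G1=G1&G0=1&0=0 G2=G2&G0=0&0=0 -> 100
Step 2: G0=NOT G0=NOT 1=0 G1=G1&G0=0&1=0 G2=G2&G0=0&1=0 -> 000
Step 3: G0=NOT G0=NOT 0=1 G1=G1&G0=0&0=0 G2=G2&G0=0&0=0 -> 100
Cycle of length 2 starting at step 1 -> no fixed point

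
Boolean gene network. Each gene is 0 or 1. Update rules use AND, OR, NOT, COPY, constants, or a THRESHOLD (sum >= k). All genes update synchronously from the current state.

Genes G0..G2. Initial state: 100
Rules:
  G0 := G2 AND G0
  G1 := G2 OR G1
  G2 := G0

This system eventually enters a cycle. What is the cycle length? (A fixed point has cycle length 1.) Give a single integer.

Step 0: 100
Step 1: G0=G2&G0=0&1=0 G1=G2|G1=0|0=0 G2=G0=1 -> 001
Step 2: G0=G2&G0=1&0=0 G1=G2|G1=1|0=1 G2=G0=0 -> 010
Step 3: G0=G2&G0=0&0=0 G1=G2|G1=0|1=1 G2=G0=0 -> 010
State from step 3 equals state from step 2 -> cycle length 1

Answer: 1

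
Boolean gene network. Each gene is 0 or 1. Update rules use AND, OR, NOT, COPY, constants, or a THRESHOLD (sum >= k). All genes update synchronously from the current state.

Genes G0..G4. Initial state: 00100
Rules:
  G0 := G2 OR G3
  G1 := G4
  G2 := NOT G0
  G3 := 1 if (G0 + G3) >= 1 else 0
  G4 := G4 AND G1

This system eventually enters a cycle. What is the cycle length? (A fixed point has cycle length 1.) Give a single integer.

Step 0: 00100
Step 1: G0=G2|G3=1|0=1 G1=G4=0 G2=NOT G0=NOT 0=1 G3=(0+0>=1)=0 G4=G4&G1=0&0=0 -> 10100
Step 2: G0=G2|G3=1|0=1 G1=G4=0 G2=NOT G0=NOT 1=0 G3=(1+0>=1)=1 G4=G4&G1=0&0=0 -> 10010
Step 3: G0=G2|G3=0|1=1 G1=G4=0 G2=NOT G0=NOT 1=0 G3=(1+1>=1)=1 G4=G4&G1=0&0=0 -> 10010
State from step 3 equals state from step 2 -> cycle length 1

Answer: 1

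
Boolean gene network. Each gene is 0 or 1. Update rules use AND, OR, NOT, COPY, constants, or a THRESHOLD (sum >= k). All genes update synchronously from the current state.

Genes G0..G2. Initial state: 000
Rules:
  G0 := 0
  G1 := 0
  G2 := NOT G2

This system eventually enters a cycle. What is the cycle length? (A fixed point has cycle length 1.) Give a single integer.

Answer: 2

Derivation:
Step 0: 000
Step 1: G0=0(const) G1=0(const) G2=NOT G2=NOT 0=1 -> 001
Step 2: G0=0(const) G1=0(const) G2=NOT G2=NOT 1=0 -> 000
State from step 2 equals state from step 0 -> cycle length 2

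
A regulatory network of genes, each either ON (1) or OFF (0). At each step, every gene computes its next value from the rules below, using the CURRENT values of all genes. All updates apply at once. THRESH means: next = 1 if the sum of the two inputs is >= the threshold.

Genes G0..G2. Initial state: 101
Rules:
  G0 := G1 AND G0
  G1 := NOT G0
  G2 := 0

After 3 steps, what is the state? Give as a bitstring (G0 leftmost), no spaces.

Step 1: G0=G1&G0=0&1=0 G1=NOT G0=NOT 1=0 G2=0(const) -> 000
Step 2: G0=G1&G0=0&0=0 G1=NOT G0=NOT 0=1 G2=0(const) -> 010
Step 3: G0=G1&G0=1&0=0 G1=NOT G0=NOT 0=1 G2=0(const) -> 010

010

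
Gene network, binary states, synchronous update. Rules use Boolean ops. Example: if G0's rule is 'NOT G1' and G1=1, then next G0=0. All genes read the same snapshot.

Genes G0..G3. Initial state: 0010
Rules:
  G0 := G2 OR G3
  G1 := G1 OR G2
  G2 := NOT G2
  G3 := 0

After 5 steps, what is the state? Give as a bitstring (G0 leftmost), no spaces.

Step 1: G0=G2|G3=1|0=1 G1=G1|G2=0|1=1 G2=NOT G2=NOT 1=0 G3=0(const) -> 1100
Step 2: G0=G2|G3=0|0=0 G1=G1|G2=1|0=1 G2=NOT G2=NOT 0=1 G3=0(const) -> 0110
Step 3: G0=G2|G3=1|0=1 G1=G1|G2=1|1=1 G2=NOT G2=NOT 1=0 G3=0(const) -> 1100
Step 4: G0=G2|G3=0|0=0 G1=G1|G2=1|0=1 G2=NOT G2=NOT 0=1 G3=0(const) -> 0110
Step 5: G0=G2|G3=1|0=1 G1=G1|G2=1|1=1 G2=NOT G2=NOT 1=0 G3=0(const) -> 1100

1100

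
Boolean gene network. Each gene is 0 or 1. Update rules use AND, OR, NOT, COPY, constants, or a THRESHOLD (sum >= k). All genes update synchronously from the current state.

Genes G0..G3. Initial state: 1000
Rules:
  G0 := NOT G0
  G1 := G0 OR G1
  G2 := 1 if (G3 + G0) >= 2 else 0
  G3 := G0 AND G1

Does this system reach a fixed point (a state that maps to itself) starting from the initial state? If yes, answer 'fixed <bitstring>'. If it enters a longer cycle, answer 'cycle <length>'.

Step 0: 1000
Step 1: G0=NOT G0=NOT 1=0 G1=G0|G1=1|0=1 G2=(0+1>=2)=0 G3=G0&G1=1&0=0 -> 0100
Step 2: G0=NOT G0=NOT 0=1 G1=G0|G1=0|1=1 G2=(0+0>=2)=0 G3=G0&G1=0&1=0 -> 1100
Step 3: G0=NOT G0=NOT 1=0 G1=G0|G1=1|1=1 G2=(0+1>=2)=0 G3=G0&G1=1&1=1 -> 0101
Step 4: G0=NOT G0=NOT 0=1 G1=G0|G1=0|1=1 G2=(1+0>=2)=0 G3=G0&G1=0&1=0 -> 1100
Cycle of length 2 starting at step 2 -> no fixed point

Answer: cycle 2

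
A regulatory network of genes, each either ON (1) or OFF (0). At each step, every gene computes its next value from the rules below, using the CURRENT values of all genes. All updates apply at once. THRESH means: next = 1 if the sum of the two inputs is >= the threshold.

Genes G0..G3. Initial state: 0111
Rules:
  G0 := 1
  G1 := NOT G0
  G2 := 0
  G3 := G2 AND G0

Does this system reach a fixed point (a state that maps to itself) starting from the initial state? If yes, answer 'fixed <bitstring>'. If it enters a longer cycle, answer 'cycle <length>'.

Answer: fixed 1000

Derivation:
Step 0: 0111
Step 1: G0=1(const) G1=NOT G0=NOT 0=1 G2=0(const) G3=G2&G0=1&0=0 -> 1100
Step 2: G0=1(const) G1=NOT G0=NOT 1=0 G2=0(const) G3=G2&G0=0&1=0 -> 1000
Step 3: G0=1(const) G1=NOT G0=NOT 1=0 G2=0(const) G3=G2&G0=0&1=0 -> 1000
Fixed point reached at step 2: 1000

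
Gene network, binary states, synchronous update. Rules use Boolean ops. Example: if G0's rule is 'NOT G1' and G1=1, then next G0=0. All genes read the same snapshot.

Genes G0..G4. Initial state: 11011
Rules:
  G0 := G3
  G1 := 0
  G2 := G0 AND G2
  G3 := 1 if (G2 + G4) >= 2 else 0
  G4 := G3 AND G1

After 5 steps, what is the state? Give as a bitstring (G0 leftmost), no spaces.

Step 1: G0=G3=1 G1=0(const) G2=G0&G2=1&0=0 G3=(0+1>=2)=0 G4=G3&G1=1&1=1 -> 10001
Step 2: G0=G3=0 G1=0(const) G2=G0&G2=1&0=0 G3=(0+1>=2)=0 G4=G3&G1=0&0=0 -> 00000
Step 3: G0=G3=0 G1=0(const) G2=G0&G2=0&0=0 G3=(0+0>=2)=0 G4=G3&G1=0&0=0 -> 00000
Step 4: G0=G3=0 G1=0(const) G2=G0&G2=0&0=0 G3=(0+0>=2)=0 G4=G3&G1=0&0=0 -> 00000
Step 5: G0=G3=0 G1=0(const) G2=G0&G2=0&0=0 G3=(0+0>=2)=0 G4=G3&G1=0&0=0 -> 00000

00000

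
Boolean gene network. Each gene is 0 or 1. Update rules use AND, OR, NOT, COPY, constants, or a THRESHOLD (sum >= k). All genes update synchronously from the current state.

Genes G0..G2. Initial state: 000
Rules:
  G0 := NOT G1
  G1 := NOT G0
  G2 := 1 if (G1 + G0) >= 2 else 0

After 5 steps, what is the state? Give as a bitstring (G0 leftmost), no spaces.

Step 1: G0=NOT G1=NOT 0=1 G1=NOT G0=NOT 0=1 G2=(0+0>=2)=0 -> 110
Step 2: G0=NOT G1=NOT 1=0 G1=NOT G0=NOT 1=0 G2=(1+1>=2)=1 -> 001
Step 3: G0=NOT G1=NOT 0=1 G1=NOT G0=NOT 0=1 G2=(0+0>=2)=0 -> 110
Step 4: G0=NOT G1=NOT 1=0 G1=NOT G0=NOT 1=0 G2=(1+1>=2)=1 -> 001
Step 5: G0=NOT G1=NOT 0=1 G1=NOT G0=NOT 0=1 G2=(0+0>=2)=0 -> 110

110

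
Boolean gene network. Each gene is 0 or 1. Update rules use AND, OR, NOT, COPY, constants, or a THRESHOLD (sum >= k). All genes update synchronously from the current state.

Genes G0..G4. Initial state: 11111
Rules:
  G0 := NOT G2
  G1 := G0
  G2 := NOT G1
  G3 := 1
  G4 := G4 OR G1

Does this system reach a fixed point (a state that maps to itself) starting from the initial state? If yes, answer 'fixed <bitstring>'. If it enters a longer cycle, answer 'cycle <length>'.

Step 0: 11111
Step 1: G0=NOT G2=NOT 1=0 G1=G0=1 G2=NOT G1=NOT 1=0 G3=1(const) G4=G4|G1=1|1=1 -> 01011
Step 2: G0=NOT G2=NOT 0=1 G1=G0=0 G2=NOT G1=NOT 1=0 G3=1(const) G4=G4|G1=1|1=1 -> 10011
Step 3: G0=NOT G2=NOT 0=1 G1=G0=1 G2=NOT G1=NOT 0=1 G3=1(const) G4=G4|G1=1|0=1 -> 11111
Cycle of length 3 starting at step 0 -> no fixed point

Answer: cycle 3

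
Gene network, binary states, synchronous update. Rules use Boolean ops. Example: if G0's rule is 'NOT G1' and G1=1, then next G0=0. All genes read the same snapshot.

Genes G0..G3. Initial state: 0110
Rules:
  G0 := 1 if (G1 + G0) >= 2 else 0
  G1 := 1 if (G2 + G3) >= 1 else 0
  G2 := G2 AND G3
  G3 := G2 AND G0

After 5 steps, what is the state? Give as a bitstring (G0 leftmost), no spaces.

Step 1: G0=(1+0>=2)=0 G1=(1+0>=1)=1 G2=G2&G3=1&0=0 G3=G2&G0=1&0=0 -> 0100
Step 2: G0=(1+0>=2)=0 G1=(0+0>=1)=0 G2=G2&G3=0&0=0 G3=G2&G0=0&0=0 -> 0000
Step 3: G0=(0+0>=2)=0 G1=(0+0>=1)=0 G2=G2&G3=0&0=0 G3=G2&G0=0&0=0 -> 0000
Step 4: G0=(0+0>=2)=0 G1=(0+0>=1)=0 G2=G2&G3=0&0=0 G3=G2&G0=0&0=0 -> 0000
Step 5: G0=(0+0>=2)=0 G1=(0+0>=1)=0 G2=G2&G3=0&0=0 G3=G2&G0=0&0=0 -> 0000

0000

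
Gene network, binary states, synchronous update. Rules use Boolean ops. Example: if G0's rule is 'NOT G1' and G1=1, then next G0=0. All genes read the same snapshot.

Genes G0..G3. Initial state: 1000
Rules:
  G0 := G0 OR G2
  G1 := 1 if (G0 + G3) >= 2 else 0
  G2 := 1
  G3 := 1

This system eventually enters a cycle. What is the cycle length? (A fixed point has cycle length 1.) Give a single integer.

Step 0: 1000
Step 1: G0=G0|G2=1|0=1 G1=(1+0>=2)=0 G2=1(const) G3=1(const) -> 1011
Step 2: G0=G0|G2=1|1=1 G1=(1+1>=2)=1 G2=1(const) G3=1(const) -> 1111
Step 3: G0=G0|G2=1|1=1 G1=(1+1>=2)=1 G2=1(const) G3=1(const) -> 1111
State from step 3 equals state from step 2 -> cycle length 1

Answer: 1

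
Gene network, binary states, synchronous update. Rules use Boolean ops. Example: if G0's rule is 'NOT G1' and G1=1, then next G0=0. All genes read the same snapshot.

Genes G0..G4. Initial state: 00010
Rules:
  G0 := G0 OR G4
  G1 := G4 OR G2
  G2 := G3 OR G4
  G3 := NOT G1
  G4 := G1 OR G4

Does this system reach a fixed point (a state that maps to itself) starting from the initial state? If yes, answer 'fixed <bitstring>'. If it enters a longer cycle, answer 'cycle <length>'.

Answer: fixed 11101

Derivation:
Step 0: 00010
Step 1: G0=G0|G4=0|0=0 G1=G4|G2=0|0=0 G2=G3|G4=1|0=1 G3=NOT G1=NOT 0=1 G4=G1|G4=0|0=0 -> 00110
Step 2: G0=G0|G4=0|0=0 G1=G4|G2=0|1=1 G2=G3|G4=1|0=1 G3=NOT G1=NOT 0=1 G4=G1|G4=0|0=0 -> 01110
Step 3: G0=G0|G4=0|0=0 G1=G4|G2=0|1=1 G2=G3|G4=1|0=1 G3=NOT G1=NOT 1=0 G4=G1|G4=1|0=1 -> 01101
Step 4: G0=G0|G4=0|1=1 G1=G4|G2=1|1=1 G2=G3|G4=0|1=1 G3=NOT G1=NOT 1=0 G4=G1|G4=1|1=1 -> 11101
Step 5: G0=G0|G4=1|1=1 G1=G4|G2=1|1=1 G2=G3|G4=0|1=1 G3=NOT G1=NOT 1=0 G4=G1|G4=1|1=1 -> 11101
Fixed point reached at step 4: 11101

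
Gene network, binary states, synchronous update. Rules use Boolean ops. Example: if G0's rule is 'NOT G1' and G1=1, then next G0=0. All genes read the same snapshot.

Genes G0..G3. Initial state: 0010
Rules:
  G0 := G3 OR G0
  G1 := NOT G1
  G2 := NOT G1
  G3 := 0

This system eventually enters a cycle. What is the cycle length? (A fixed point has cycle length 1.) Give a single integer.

Answer: 2

Derivation:
Step 0: 0010
Step 1: G0=G3|G0=0|0=0 G1=NOT G1=NOT 0=1 G2=NOT G1=NOT 0=1 G3=0(const) -> 0110
Step 2: G0=G3|G0=0|0=0 G1=NOT G1=NOT 1=0 G2=NOT G1=NOT 1=0 G3=0(const) -> 0000
Step 3: G0=G3|G0=0|0=0 G1=NOT G1=NOT 0=1 G2=NOT G1=NOT 0=1 G3=0(const) -> 0110
State from step 3 equals state from step 1 -> cycle length 2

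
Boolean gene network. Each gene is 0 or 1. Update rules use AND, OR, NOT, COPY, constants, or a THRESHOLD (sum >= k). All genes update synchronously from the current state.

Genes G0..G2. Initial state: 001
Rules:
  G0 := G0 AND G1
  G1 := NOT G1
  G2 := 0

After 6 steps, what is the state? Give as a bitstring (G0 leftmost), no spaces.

Step 1: G0=G0&G1=0&0=0 G1=NOT G1=NOT 0=1 G2=0(const) -> 010
Step 2: G0=G0&G1=0&1=0 G1=NOT G1=NOT 1=0 G2=0(const) -> 000
Step 3: G0=G0&G1=0&0=0 G1=NOT G1=NOT 0=1 G2=0(const) -> 010
Step 4: G0=G0&G1=0&1=0 G1=NOT G1=NOT 1=0 G2=0(const) -> 000
Step 5: G0=G0&G1=0&0=0 G1=NOT G1=NOT 0=1 G2=0(const) -> 010
Step 6: G0=G0&G1=0&1=0 G1=NOT G1=NOT 1=0 G2=0(const) -> 000

000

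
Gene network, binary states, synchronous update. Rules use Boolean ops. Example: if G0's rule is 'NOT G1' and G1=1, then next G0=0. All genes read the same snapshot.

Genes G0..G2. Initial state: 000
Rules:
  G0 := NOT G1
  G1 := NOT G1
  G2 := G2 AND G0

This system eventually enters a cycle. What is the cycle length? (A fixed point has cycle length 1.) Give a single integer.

Step 0: 000
Step 1: G0=NOT G1=NOT 0=1 G1=NOT G1=NOT 0=1 G2=G2&G0=0&0=0 -> 110
Step 2: G0=NOT G1=NOT 1=0 G1=NOT G1=NOT 1=0 G2=G2&G0=0&1=0 -> 000
State from step 2 equals state from step 0 -> cycle length 2

Answer: 2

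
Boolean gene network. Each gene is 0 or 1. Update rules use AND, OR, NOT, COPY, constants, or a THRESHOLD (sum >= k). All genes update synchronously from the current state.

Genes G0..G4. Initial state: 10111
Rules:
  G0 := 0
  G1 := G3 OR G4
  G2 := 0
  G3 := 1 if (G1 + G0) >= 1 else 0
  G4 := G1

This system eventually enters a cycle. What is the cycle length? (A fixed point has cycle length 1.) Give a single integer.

Step 0: 10111
Step 1: G0=0(const) G1=G3|G4=1|1=1 G2=0(const) G3=(0+1>=1)=1 G4=G1=0 -> 01010
Step 2: G0=0(const) G1=G3|G4=1|0=1 G2=0(const) G3=(1+0>=1)=1 G4=G1=1 -> 01011
Step 3: G0=0(const) G1=G3|G4=1|1=1 G2=0(const) G3=(1+0>=1)=1 G4=G1=1 -> 01011
State from step 3 equals state from step 2 -> cycle length 1

Answer: 1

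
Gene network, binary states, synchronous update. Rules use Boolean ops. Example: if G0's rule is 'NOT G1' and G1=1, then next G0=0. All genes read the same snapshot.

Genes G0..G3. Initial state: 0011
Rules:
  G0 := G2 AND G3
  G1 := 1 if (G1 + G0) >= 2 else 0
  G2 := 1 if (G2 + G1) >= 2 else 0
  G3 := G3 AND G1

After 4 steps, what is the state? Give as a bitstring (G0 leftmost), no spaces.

Step 1: G0=G2&G3=1&1=1 G1=(0+0>=2)=0 G2=(1+0>=2)=0 G3=G3&G1=1&0=0 -> 1000
Step 2: G0=G2&G3=0&0=0 G1=(0+1>=2)=0 G2=(0+0>=2)=0 G3=G3&G1=0&0=0 -> 0000
Step 3: G0=G2&G3=0&0=0 G1=(0+0>=2)=0 G2=(0+0>=2)=0 G3=G3&G1=0&0=0 -> 0000
Step 4: G0=G2&G3=0&0=0 G1=(0+0>=2)=0 G2=(0+0>=2)=0 G3=G3&G1=0&0=0 -> 0000

0000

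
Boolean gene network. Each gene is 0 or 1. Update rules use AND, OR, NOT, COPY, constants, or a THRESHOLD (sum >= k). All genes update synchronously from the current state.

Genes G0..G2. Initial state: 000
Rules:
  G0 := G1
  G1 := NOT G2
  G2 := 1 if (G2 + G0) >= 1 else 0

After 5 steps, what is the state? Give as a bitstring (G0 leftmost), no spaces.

Step 1: G0=G1=0 G1=NOT G2=NOT 0=1 G2=(0+0>=1)=0 -> 010
Step 2: G0=G1=1 G1=NOT G2=NOT 0=1 G2=(0+0>=1)=0 -> 110
Step 3: G0=G1=1 G1=NOT G2=NOT 0=1 G2=(0+1>=1)=1 -> 111
Step 4: G0=G1=1 G1=NOT G2=NOT 1=0 G2=(1+1>=1)=1 -> 101
Step 5: G0=G1=0 G1=NOT G2=NOT 1=0 G2=(1+1>=1)=1 -> 001

001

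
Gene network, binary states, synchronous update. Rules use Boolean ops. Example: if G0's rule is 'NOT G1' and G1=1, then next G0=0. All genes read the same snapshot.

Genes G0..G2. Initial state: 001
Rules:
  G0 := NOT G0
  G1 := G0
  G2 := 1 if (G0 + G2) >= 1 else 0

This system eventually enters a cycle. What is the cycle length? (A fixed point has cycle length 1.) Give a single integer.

Answer: 2

Derivation:
Step 0: 001
Step 1: G0=NOT G0=NOT 0=1 G1=G0=0 G2=(0+1>=1)=1 -> 101
Step 2: G0=NOT G0=NOT 1=0 G1=G0=1 G2=(1+1>=1)=1 -> 011
Step 3: G0=NOT G0=NOT 0=1 G1=G0=0 G2=(0+1>=1)=1 -> 101
State from step 3 equals state from step 1 -> cycle length 2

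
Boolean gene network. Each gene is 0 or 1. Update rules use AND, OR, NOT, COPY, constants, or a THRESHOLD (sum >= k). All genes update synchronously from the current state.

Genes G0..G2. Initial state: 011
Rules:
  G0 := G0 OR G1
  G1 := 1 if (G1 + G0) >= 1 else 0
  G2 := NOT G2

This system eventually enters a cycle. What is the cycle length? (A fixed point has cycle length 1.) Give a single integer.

Step 0: 011
Step 1: G0=G0|G1=0|1=1 G1=(1+0>=1)=1 G2=NOT G2=NOT 1=0 -> 110
Step 2: G0=G0|G1=1|1=1 G1=(1+1>=1)=1 G2=NOT G2=NOT 0=1 -> 111
Step 3: G0=G0|G1=1|1=1 G1=(1+1>=1)=1 G2=NOT G2=NOT 1=0 -> 110
State from step 3 equals state from step 1 -> cycle length 2

Answer: 2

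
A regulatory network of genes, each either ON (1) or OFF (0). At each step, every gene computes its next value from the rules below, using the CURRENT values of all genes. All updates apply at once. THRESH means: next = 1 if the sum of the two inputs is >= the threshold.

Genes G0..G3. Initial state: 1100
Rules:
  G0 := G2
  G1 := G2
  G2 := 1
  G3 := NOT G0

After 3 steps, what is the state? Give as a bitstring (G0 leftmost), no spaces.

Step 1: G0=G2=0 G1=G2=0 G2=1(const) G3=NOT G0=NOT 1=0 -> 0010
Step 2: G0=G2=1 G1=G2=1 G2=1(const) G3=NOT G0=NOT 0=1 -> 1111
Step 3: G0=G2=1 G1=G2=1 G2=1(const) G3=NOT G0=NOT 1=0 -> 1110

1110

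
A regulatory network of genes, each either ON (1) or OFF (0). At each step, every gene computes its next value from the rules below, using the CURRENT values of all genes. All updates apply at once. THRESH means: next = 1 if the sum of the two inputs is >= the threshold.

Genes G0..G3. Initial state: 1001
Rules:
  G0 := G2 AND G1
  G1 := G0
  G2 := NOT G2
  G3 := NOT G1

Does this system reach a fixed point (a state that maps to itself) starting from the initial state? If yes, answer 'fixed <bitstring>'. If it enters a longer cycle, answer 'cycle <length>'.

Step 0: 1001
Step 1: G0=G2&G1=0&0=0 G1=G0=1 G2=NOT G2=NOT 0=1 G3=NOT G1=NOT 0=1 -> 0111
Step 2: G0=G2&G1=1&1=1 G1=G0=0 G2=NOT G2=NOT 1=0 G3=NOT G1=NOT 1=0 -> 1000
Step 3: G0=G2&G1=0&0=0 G1=G0=1 G2=NOT G2=NOT 0=1 G3=NOT G1=NOT 0=1 -> 0111
Cycle of length 2 starting at step 1 -> no fixed point

Answer: cycle 2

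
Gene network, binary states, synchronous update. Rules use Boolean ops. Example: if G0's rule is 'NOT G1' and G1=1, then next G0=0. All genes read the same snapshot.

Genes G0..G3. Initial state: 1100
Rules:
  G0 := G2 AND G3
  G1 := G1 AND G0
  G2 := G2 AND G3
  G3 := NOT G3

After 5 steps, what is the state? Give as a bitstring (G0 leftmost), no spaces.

Step 1: G0=G2&G3=0&0=0 G1=G1&G0=1&1=1 G2=G2&G3=0&0=0 G3=NOT G3=NOT 0=1 -> 0101
Step 2: G0=G2&G3=0&1=0 G1=G1&G0=1&0=0 G2=G2&G3=0&1=0 G3=NOT G3=NOT 1=0 -> 0000
Step 3: G0=G2&G3=0&0=0 G1=G1&G0=0&0=0 G2=G2&G3=0&0=0 G3=NOT G3=NOT 0=1 -> 0001
Step 4: G0=G2&G3=0&1=0 G1=G1&G0=0&0=0 G2=G2&G3=0&1=0 G3=NOT G3=NOT 1=0 -> 0000
Step 5: G0=G2&G3=0&0=0 G1=G1&G0=0&0=0 G2=G2&G3=0&0=0 G3=NOT G3=NOT 0=1 -> 0001

0001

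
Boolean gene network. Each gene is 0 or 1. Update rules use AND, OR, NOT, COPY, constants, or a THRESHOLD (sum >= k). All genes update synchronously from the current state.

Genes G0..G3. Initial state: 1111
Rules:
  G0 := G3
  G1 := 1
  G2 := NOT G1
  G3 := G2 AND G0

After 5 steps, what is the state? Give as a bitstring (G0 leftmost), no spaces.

Step 1: G0=G3=1 G1=1(const) G2=NOT G1=NOT 1=0 G3=G2&G0=1&1=1 -> 1101
Step 2: G0=G3=1 G1=1(const) G2=NOT G1=NOT 1=0 G3=G2&G0=0&1=0 -> 1100
Step 3: G0=G3=0 G1=1(const) G2=NOT G1=NOT 1=0 G3=G2&G0=0&1=0 -> 0100
Step 4: G0=G3=0 G1=1(const) G2=NOT G1=NOT 1=0 G3=G2&G0=0&0=0 -> 0100
Step 5: G0=G3=0 G1=1(const) G2=NOT G1=NOT 1=0 G3=G2&G0=0&0=0 -> 0100

0100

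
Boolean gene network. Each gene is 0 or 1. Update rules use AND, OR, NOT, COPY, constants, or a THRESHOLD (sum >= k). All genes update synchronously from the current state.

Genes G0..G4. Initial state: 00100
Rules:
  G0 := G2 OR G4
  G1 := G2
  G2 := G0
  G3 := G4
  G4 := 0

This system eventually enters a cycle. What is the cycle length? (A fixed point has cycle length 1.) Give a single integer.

Step 0: 00100
Step 1: G0=G2|G4=1|0=1 G1=G2=1 G2=G0=0 G3=G4=0 G4=0(const) -> 11000
Step 2: G0=G2|G4=0|0=0 G1=G2=0 G2=G0=1 G3=G4=0 G4=0(const) -> 00100
State from step 2 equals state from step 0 -> cycle length 2

Answer: 2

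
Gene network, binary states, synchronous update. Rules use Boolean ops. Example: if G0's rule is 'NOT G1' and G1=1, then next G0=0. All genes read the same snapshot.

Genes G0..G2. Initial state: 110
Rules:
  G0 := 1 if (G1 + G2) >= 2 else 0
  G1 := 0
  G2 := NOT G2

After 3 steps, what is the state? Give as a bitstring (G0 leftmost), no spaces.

Step 1: G0=(1+0>=2)=0 G1=0(const) G2=NOT G2=NOT 0=1 -> 001
Step 2: G0=(0+1>=2)=0 G1=0(const) G2=NOT G2=NOT 1=0 -> 000
Step 3: G0=(0+0>=2)=0 G1=0(const) G2=NOT G2=NOT 0=1 -> 001

001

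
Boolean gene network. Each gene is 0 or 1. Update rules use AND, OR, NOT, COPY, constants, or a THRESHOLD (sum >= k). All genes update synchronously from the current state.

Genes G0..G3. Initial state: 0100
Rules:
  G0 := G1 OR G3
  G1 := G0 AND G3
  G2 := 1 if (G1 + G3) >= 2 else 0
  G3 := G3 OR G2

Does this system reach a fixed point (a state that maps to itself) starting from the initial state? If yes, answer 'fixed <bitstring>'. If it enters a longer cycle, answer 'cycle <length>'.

Step 0: 0100
Step 1: G0=G1|G3=1|0=1 G1=G0&G3=0&0=0 G2=(1+0>=2)=0 G3=G3|G2=0|0=0 -> 1000
Step 2: G0=G1|G3=0|0=0 G1=G0&G3=1&0=0 G2=(0+0>=2)=0 G3=G3|G2=0|0=0 -> 0000
Step 3: G0=G1|G3=0|0=0 G1=G0&G3=0&0=0 G2=(0+0>=2)=0 G3=G3|G2=0|0=0 -> 0000
Fixed point reached at step 2: 0000

Answer: fixed 0000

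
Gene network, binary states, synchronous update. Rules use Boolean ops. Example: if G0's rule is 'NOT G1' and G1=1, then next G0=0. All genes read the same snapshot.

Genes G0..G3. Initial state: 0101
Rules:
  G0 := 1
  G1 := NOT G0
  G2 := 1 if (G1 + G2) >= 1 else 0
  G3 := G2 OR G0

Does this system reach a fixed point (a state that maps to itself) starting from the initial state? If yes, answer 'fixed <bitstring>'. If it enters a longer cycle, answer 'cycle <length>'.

Step 0: 0101
Step 1: G0=1(const) G1=NOT G0=NOT 0=1 G2=(1+0>=1)=1 G3=G2|G0=0|0=0 -> 1110
Step 2: G0=1(const) G1=NOT G0=NOT 1=0 G2=(1+1>=1)=1 G3=G2|G0=1|1=1 -> 1011
Step 3: G0=1(const) G1=NOT G0=NOT 1=0 G2=(0+1>=1)=1 G3=G2|G0=1|1=1 -> 1011
Fixed point reached at step 2: 1011

Answer: fixed 1011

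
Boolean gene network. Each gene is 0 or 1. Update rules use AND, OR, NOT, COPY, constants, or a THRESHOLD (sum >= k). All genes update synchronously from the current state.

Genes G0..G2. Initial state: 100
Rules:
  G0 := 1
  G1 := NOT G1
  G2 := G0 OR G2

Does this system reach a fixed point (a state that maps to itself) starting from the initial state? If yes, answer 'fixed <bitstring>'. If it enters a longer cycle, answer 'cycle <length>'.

Answer: cycle 2

Derivation:
Step 0: 100
Step 1: G0=1(const) G1=NOT G1=NOT 0=1 G2=G0|G2=1|0=1 -> 111
Step 2: G0=1(const) G1=NOT G1=NOT 1=0 G2=G0|G2=1|1=1 -> 101
Step 3: G0=1(const) G1=NOT G1=NOT 0=1 G2=G0|G2=1|1=1 -> 111
Cycle of length 2 starting at step 1 -> no fixed point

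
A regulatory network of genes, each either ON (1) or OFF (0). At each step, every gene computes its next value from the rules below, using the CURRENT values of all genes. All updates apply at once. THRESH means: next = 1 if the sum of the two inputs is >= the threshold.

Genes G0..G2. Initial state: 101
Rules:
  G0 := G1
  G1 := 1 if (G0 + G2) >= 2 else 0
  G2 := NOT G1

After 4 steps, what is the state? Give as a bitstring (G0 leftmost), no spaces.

Step 1: G0=G1=0 G1=(1+1>=2)=1 G2=NOT G1=NOT 0=1 -> 011
Step 2: G0=G1=1 G1=(0+1>=2)=0 G2=NOT G1=NOT 1=0 -> 100
Step 3: G0=G1=0 G1=(1+0>=2)=0 G2=NOT G1=NOT 0=1 -> 001
Step 4: G0=G1=0 G1=(0+1>=2)=0 G2=NOT G1=NOT 0=1 -> 001

001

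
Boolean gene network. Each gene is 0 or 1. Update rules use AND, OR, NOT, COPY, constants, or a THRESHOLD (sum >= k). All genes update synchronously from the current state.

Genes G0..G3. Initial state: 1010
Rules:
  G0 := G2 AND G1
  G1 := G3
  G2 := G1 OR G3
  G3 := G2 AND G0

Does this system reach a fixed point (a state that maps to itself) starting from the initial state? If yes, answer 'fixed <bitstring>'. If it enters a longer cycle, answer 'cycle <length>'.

Answer: cycle 3

Derivation:
Step 0: 1010
Step 1: G0=G2&G1=1&0=0 G1=G3=0 G2=G1|G3=0|0=0 G3=G2&G0=1&1=1 -> 0001
Step 2: G0=G2&G1=0&0=0 G1=G3=1 G2=G1|G3=0|1=1 G3=G2&G0=0&0=0 -> 0110
Step 3: G0=G2&G1=1&1=1 G1=G3=0 G2=G1|G3=1|0=1 G3=G2&G0=1&0=0 -> 1010
Cycle of length 3 starting at step 0 -> no fixed point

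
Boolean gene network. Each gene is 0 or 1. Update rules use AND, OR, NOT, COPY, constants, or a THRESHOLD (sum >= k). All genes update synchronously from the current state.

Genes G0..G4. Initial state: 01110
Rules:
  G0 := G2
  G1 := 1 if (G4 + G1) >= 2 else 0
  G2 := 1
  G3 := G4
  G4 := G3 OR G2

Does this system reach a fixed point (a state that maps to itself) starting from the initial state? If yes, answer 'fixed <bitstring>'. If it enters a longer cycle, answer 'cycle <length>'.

Step 0: 01110
Step 1: G0=G2=1 G1=(0+1>=2)=0 G2=1(const) G3=G4=0 G4=G3|G2=1|1=1 -> 10101
Step 2: G0=G2=1 G1=(1+0>=2)=0 G2=1(const) G3=G4=1 G4=G3|G2=0|1=1 -> 10111
Step 3: G0=G2=1 G1=(1+0>=2)=0 G2=1(const) G3=G4=1 G4=G3|G2=1|1=1 -> 10111
Fixed point reached at step 2: 10111

Answer: fixed 10111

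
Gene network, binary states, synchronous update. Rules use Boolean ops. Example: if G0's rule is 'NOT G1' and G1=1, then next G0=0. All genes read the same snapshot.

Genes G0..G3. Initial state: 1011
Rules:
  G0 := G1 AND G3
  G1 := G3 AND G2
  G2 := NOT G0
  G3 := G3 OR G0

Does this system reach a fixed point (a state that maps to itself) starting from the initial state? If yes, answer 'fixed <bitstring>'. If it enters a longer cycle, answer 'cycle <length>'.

Answer: cycle 2

Derivation:
Step 0: 1011
Step 1: G0=G1&G3=0&1=0 G1=G3&G2=1&1=1 G2=NOT G0=NOT 1=0 G3=G3|G0=1|1=1 -> 0101
Step 2: G0=G1&G3=1&1=1 G1=G3&G2=1&0=0 G2=NOT G0=NOT 0=1 G3=G3|G0=1|0=1 -> 1011
Cycle of length 2 starting at step 0 -> no fixed point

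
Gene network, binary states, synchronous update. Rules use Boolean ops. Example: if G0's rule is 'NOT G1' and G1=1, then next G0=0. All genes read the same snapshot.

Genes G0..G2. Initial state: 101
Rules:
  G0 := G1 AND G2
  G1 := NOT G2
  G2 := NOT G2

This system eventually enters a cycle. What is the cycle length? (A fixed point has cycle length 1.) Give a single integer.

Answer: 2

Derivation:
Step 0: 101
Step 1: G0=G1&G2=0&1=0 G1=NOT G2=NOT 1=0 G2=NOT G2=NOT 1=0 -> 000
Step 2: G0=G1&G2=0&0=0 G1=NOT G2=NOT 0=1 G2=NOT G2=NOT 0=1 -> 011
Step 3: G0=G1&G2=1&1=1 G1=NOT G2=NOT 1=0 G2=NOT G2=NOT 1=0 -> 100
Step 4: G0=G1&G2=0&0=0 G1=NOT G2=NOT 0=1 G2=NOT G2=NOT 0=1 -> 011
State from step 4 equals state from step 2 -> cycle length 2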